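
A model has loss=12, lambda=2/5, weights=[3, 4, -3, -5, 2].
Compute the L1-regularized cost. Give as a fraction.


L1 norm = sum(|w|) = 17. J = 12 + 2/5 * 17 = 94/5.

94/5


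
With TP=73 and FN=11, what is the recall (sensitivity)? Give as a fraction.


Recall = TP / (TP + FN) = 73 / 84 = 73/84.

73/84


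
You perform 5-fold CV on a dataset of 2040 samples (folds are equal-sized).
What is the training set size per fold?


Each validation fold has 2040/5 = 408 samples. Training set = 2040 - 408 = 1632.

1632


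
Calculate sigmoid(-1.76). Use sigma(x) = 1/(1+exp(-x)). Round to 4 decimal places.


sigma(-1.76) = 1/(1+e^(1.76)) = 1/(1+5.812437) = 1/6.812437 = 0.1468.

0.1468


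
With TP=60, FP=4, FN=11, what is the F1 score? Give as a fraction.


Precision = 60/64 = 15/16. Recall = 60/71 = 60/71. F1 = 2*P*R/(P+R) = 8/9.

8/9


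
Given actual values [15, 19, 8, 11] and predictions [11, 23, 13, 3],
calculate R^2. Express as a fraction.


Mean(y) = 53/4. SS_res = 121. SS_tot = 275/4. R^2 = 1 - 121/(275/4) = -19/25.

-19/25


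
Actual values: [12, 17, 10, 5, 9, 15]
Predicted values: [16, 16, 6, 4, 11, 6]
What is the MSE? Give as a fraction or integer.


MSE = (1/6) * ((12-16)^2=16 + (17-16)^2=1 + (10-6)^2=16 + (5-4)^2=1 + (9-11)^2=4 + (15-6)^2=81). Sum = 119. MSE = 119/6.

119/6


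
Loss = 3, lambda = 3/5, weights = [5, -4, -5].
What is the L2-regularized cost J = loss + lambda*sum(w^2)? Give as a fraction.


L2 sq norm = sum(w^2) = 66. J = 3 + 3/5 * 66 = 213/5.

213/5


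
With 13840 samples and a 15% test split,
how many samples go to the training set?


Test set = 13840 * 15% = 2076. Training set = 13840 - 2076 = 11764.

11764


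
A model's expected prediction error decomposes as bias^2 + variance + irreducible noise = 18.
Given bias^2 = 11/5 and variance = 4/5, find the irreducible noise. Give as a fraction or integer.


Total error = bias^2 + variance + irreducible noise. So irreducible noise = 18 - 11/5 - 4/5 = 15.

15


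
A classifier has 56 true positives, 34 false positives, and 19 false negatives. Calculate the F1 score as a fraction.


Precision = 56/90 = 28/45. Recall = 56/75 = 56/75. F1 = 2*P*R/(P+R) = 112/165.

112/165


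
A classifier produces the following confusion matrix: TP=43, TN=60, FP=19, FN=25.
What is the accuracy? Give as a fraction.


Accuracy = (TP + TN) / (TP + TN + FP + FN) = (43 + 60) / 147 = 103/147.

103/147


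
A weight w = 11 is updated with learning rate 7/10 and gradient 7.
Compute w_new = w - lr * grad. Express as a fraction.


w_new = 11 - 7/10 * 7 = 11 - 49/10 = 61/10.

61/10


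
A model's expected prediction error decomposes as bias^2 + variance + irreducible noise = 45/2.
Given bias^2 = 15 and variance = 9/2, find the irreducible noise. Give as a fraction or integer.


Total error = bias^2 + variance + irreducible noise. So irreducible noise = 45/2 - 15 - 9/2 = 3.

3


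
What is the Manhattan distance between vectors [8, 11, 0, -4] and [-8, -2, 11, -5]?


d = sum of absolute differences: |8--8|=16 + |11--2|=13 + |0-11|=11 + |-4--5|=1 = 41.

41


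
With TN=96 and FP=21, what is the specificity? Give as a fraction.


Specificity = TN / (TN + FP) = 96 / 117 = 32/39.

32/39


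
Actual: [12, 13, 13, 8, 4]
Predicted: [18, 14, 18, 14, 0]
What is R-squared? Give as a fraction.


Mean(y) = 10. SS_res = 114. SS_tot = 62. R^2 = 1 - 114/(62) = -26/31.

-26/31


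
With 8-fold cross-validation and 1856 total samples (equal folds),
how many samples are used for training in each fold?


Each validation fold has 1856/8 = 232 samples. Training set = 1856 - 232 = 1624.

1624


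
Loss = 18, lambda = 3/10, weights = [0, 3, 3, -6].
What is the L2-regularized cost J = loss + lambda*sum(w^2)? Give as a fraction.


L2 sq norm = sum(w^2) = 54. J = 18 + 3/10 * 54 = 171/5.

171/5


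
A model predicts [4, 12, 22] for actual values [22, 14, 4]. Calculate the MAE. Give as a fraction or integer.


MAE = (1/3) * (|22-4|=18 + |14-12|=2 + |4-22|=18). Sum = 38. MAE = 38/3.

38/3


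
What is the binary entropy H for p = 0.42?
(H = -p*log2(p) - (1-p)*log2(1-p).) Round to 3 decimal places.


H = -0.42*log2(0.42) - 0.58*log2(0.58) = 0.981.

0.981


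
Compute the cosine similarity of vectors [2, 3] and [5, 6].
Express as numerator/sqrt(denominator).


dot = 28. |a|^2 = 13, |b|^2 = 61. cos = 28/sqrt(793).

28/sqrt(793)


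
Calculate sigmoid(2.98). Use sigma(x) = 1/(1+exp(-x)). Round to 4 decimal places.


sigma(2.98) = 1/(1+e^(-2.98)) = 1/(1+0.050793) = 1/1.050793 = 0.9517.

0.9517


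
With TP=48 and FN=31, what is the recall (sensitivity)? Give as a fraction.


Recall = TP / (TP + FN) = 48 / 79 = 48/79.

48/79


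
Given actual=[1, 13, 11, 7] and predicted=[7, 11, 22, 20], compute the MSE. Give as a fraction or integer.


MSE = (1/4) * ((1-7)^2=36 + (13-11)^2=4 + (11-22)^2=121 + (7-20)^2=169). Sum = 330. MSE = 165/2.

165/2


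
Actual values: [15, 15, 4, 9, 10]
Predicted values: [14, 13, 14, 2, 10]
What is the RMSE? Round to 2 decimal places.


MSE = 30.8000. RMSE = sqrt(30.8000) = 5.55.

5.55


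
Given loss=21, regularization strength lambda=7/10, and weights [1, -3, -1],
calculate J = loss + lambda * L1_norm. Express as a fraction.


L1 norm = sum(|w|) = 5. J = 21 + 7/10 * 5 = 49/2.

49/2


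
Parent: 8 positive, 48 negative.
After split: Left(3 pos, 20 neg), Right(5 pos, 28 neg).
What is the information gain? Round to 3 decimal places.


H(parent) = 0.5917. H(left) = 0.5586, H(right) = 0.6136. Weighted = (23/56)*0.5586 + (33/56)*0.6136 = 0.5910. IG = 0.5917 - 0.5910 = 0.0007, which rounds to 0.001.

0.001


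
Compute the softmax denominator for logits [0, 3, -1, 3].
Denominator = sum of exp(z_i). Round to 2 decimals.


Denom = e^0=1.0000 + e^3=20.0855 + e^-1=0.3679 + e^3=20.0855. Sum = 41.5389, which rounds to 41.54.

41.54


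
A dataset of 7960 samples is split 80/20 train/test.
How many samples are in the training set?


Test set = 7960 * 20% = 1592. Training set = 7960 - 1592 = 6368.

6368


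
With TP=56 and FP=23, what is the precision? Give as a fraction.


Precision = TP / (TP + FP) = 56 / 79 = 56/79.

56/79


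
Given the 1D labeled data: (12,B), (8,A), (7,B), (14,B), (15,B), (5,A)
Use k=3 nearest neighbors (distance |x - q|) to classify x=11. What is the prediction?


Distances: |12-11|=1, |8-11|=3, |7-11|=4, |14-11|=3, |15-11|=4, |5-11|=6. 3 nearest: (12,B), (8,A), (14,B). Counts: {'B': 2, 'A': 1}. Majority class: B.

B


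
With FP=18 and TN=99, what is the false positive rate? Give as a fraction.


FPR = FP / (FP + TN) = 18 / 117 = 2/13.

2/13


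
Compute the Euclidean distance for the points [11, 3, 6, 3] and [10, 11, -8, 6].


d = sqrt(sum of squared differences). (11-10)^2=1, (3-11)^2=64, (6--8)^2=196, (3-6)^2=9. Sum = 270.

sqrt(270)


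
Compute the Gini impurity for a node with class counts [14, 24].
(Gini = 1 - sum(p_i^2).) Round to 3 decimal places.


Total = 38. Proportions: 14/38, 24/38. sum(p_i^2) = 0.5346. Gini = 1 - 0.5346 = 0.4654, which rounds to 0.465.

0.465


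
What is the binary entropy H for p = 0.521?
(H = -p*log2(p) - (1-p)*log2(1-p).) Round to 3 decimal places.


H = -0.521*log2(0.521) - 0.479*log2(0.479) = 0.999.

0.999


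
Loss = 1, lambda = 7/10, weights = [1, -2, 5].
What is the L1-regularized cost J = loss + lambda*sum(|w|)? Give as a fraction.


L1 norm = sum(|w|) = 8. J = 1 + 7/10 * 8 = 33/5.

33/5


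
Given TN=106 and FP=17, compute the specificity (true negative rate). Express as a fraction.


Specificity = TN / (TN + FP) = 106 / 123 = 106/123.

106/123


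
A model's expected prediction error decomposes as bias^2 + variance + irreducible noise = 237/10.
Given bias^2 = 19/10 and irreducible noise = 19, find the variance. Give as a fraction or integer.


Total error = bias^2 + variance + irreducible noise. So variance = 237/10 - 19/10 - 19 = 14/5.

14/5


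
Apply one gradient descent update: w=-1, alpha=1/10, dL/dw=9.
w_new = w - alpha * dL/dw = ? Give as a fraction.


w_new = -1 - 1/10 * 9 = -1 - 9/10 = -19/10.

-19/10


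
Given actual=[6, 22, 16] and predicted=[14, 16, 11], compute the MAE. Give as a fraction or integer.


MAE = (1/3) * (|6-14|=8 + |22-16|=6 + |16-11|=5). Sum = 19. MAE = 19/3.

19/3


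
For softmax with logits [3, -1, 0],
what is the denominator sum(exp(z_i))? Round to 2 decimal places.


Denom = e^3=20.0855 + e^-1=0.3679 + e^0=1.0000. Sum = 21.4534, which rounds to 21.45.

21.45


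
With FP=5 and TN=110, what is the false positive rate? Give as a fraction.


FPR = FP / (FP + TN) = 5 / 115 = 1/23.

1/23


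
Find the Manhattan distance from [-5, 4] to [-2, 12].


d = sum of absolute differences: |-5--2|=3 + |4-12|=8 = 11.

11


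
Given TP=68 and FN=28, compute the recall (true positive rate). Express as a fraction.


Recall = TP / (TP + FN) = 68 / 96 = 17/24.

17/24


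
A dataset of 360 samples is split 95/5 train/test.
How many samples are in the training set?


Test set = 360 * 5% = 18. Training set = 360 - 18 = 342.

342


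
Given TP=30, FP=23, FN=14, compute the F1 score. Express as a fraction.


Precision = 30/53 = 30/53. Recall = 30/44 = 15/22. F1 = 2*P*R/(P+R) = 60/97.

60/97


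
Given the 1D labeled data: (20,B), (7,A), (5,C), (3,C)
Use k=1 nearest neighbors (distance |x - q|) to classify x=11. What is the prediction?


Distances: |20-11|=9, |7-11|=4, |5-11|=6, |3-11|=8. 1 nearest: (7,A). Counts: {'A': 1}. Majority class: A.

A


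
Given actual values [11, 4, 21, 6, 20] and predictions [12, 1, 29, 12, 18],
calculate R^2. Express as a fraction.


Mean(y) = 62/5. SS_res = 114. SS_tot = 1226/5. R^2 = 1 - 114/(1226/5) = 328/613.

328/613


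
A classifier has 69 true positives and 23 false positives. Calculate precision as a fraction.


Precision = TP / (TP + FP) = 69 / 92 = 3/4.

3/4


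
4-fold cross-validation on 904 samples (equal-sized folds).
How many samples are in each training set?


Each validation fold has 904/4 = 226 samples. Training set = 904 - 226 = 678.

678


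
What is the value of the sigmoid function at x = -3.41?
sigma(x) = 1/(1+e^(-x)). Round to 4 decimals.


sigma(-3.41) = 1/(1+e^(3.41)) = 1/(1+30.265244) = 1/31.265244 = 0.0320.

0.0320


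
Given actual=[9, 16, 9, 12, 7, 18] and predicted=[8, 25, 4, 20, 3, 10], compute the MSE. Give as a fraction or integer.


MSE = (1/6) * ((9-8)^2=1 + (16-25)^2=81 + (9-4)^2=25 + (12-20)^2=64 + (7-3)^2=16 + (18-10)^2=64). Sum = 251. MSE = 251/6.

251/6


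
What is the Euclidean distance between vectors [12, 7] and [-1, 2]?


d = sqrt(sum of squared differences). (12--1)^2=169, (7-2)^2=25. Sum = 194.

sqrt(194)


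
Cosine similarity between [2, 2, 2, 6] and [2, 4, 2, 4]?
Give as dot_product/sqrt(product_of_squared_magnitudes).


dot = 40. |a|^2 = 48, |b|^2 = 40. cos = 40/sqrt(1920).

40/sqrt(1920)


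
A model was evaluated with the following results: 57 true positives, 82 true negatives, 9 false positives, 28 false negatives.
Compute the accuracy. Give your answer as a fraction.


Accuracy = (TP + TN) / (TP + TN + FP + FN) = (57 + 82) / 176 = 139/176.

139/176


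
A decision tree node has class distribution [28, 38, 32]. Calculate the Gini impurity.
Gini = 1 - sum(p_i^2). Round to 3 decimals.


Total = 98. Proportions: 28/98, 38/98, 32/98. sum(p_i^2) = 0.3386. Gini = 1 - 0.3386 = 0.6614, which rounds to 0.661.

0.661


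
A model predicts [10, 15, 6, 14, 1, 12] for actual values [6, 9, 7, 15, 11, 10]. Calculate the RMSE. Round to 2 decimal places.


MSE = 26.3333. RMSE = sqrt(26.3333) = 5.13.

5.13


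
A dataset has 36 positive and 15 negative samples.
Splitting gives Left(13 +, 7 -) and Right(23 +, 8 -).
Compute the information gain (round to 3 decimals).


H(parent) = 0.8740. H(left) = 0.9341, H(right) = 0.8238. Weighted = (20/51)*0.9341 + (31/51)*0.8238 = 0.8671. IG = 0.8740 - 0.8671 = 0.0069, which rounds to 0.007.

0.007


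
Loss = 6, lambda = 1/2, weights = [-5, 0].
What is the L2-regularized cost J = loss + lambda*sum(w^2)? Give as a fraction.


L2 sq norm = sum(w^2) = 25. J = 6 + 1/2 * 25 = 37/2.

37/2


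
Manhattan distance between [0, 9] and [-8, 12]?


d = sum of absolute differences: |0--8|=8 + |9-12|=3 = 11.

11


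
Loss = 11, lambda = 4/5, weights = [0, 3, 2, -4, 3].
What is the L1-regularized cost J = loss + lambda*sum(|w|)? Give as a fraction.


L1 norm = sum(|w|) = 12. J = 11 + 4/5 * 12 = 103/5.

103/5


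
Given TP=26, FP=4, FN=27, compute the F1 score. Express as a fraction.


Precision = 26/30 = 13/15. Recall = 26/53 = 26/53. F1 = 2*P*R/(P+R) = 52/83.

52/83


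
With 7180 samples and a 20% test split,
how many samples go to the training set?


Test set = 7180 * 20% = 1436. Training set = 7180 - 1436 = 5744.

5744


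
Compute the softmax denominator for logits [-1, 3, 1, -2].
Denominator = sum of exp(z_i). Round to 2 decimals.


Denom = e^-1=0.3679 + e^3=20.0855 + e^1=2.7183 + e^-2=0.1353. Sum = 23.3070, which rounds to 23.31.

23.31


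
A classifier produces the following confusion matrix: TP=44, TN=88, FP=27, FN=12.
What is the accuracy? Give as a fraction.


Accuracy = (TP + TN) / (TP + TN + FP + FN) = (44 + 88) / 171 = 44/57.

44/57


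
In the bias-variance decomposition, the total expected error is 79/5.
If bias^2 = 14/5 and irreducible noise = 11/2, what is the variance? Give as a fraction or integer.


Total error = bias^2 + variance + irreducible noise. So variance = 79/5 - 14/5 - 11/2 = 15/2.

15/2


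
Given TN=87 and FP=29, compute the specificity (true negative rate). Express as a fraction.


Specificity = TN / (TN + FP) = 87 / 116 = 3/4.

3/4


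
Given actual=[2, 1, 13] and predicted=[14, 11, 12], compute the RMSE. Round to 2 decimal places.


MSE = 81.6667. RMSE = sqrt(81.6667) = 9.04.

9.04


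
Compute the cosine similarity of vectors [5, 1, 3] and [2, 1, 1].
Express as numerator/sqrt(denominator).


dot = 14. |a|^2 = 35, |b|^2 = 6. cos = 14/sqrt(210).

14/sqrt(210)


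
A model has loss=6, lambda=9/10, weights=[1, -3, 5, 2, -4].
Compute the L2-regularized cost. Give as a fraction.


L2 sq norm = sum(w^2) = 55. J = 6 + 9/10 * 55 = 111/2.

111/2


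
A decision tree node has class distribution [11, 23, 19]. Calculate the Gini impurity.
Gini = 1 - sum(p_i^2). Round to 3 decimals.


Total = 53. Proportions: 11/53, 23/53, 19/53. sum(p_i^2) = 0.3599. Gini = 1 - 0.3599 = 0.6401, which rounds to 0.640.

0.640


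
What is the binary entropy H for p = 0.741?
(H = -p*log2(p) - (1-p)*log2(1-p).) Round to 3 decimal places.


H = -0.741*log2(0.741) - 0.259*log2(0.259) = 0.825.

0.825


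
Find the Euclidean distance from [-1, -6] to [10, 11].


d = sqrt(sum of squared differences). (-1-10)^2=121, (-6-11)^2=289. Sum = 410.

sqrt(410)


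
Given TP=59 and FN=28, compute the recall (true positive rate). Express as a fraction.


Recall = TP / (TP + FN) = 59 / 87 = 59/87.

59/87


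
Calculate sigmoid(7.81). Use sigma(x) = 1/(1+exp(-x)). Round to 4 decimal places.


sigma(7.81) = 1/(1+e^(-7.81)) = 1/(1+0.000406) = 1/1.000406 = 0.9996.

0.9996


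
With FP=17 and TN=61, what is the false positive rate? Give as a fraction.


FPR = FP / (FP + TN) = 17 / 78 = 17/78.

17/78


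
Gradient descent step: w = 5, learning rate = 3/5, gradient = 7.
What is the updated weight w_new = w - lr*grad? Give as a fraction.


w_new = 5 - 3/5 * 7 = 5 - 21/5 = 4/5.

4/5


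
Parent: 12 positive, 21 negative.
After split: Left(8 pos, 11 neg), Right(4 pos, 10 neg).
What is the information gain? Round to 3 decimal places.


H(parent) = 0.9457. H(left) = 0.9819, H(right) = 0.8631. Weighted = (19/33)*0.9819 + (14/33)*0.8631 = 0.9315. IG = 0.9457 - 0.9315 = 0.0142, which rounds to 0.014.

0.014


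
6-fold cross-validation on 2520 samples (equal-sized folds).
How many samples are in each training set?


Each validation fold has 2520/6 = 420 samples. Training set = 2520 - 420 = 2100.

2100


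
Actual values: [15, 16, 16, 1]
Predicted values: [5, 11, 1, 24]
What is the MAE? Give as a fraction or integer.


MAE = (1/4) * (|15-5|=10 + |16-11|=5 + |16-1|=15 + |1-24|=23). Sum = 53. MAE = 53/4.

53/4


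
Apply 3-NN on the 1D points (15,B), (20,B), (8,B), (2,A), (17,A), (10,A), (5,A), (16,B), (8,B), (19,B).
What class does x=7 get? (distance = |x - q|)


Distances: |15-7|=8, |20-7|=13, |8-7|=1, |2-7|=5, |17-7|=10, |10-7|=3, |5-7|=2, |16-7|=9, |8-7|=1, |19-7|=12. 3 nearest: (8,B), (8,B), (5,A). Counts: {'B': 2, 'A': 1}. Majority class: B.

B


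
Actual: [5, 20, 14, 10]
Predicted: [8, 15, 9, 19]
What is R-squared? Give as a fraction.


Mean(y) = 49/4. SS_res = 140. SS_tot = 483/4. R^2 = 1 - 140/(483/4) = -11/69.

-11/69


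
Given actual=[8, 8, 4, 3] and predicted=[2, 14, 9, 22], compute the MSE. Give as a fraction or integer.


MSE = (1/4) * ((8-2)^2=36 + (8-14)^2=36 + (4-9)^2=25 + (3-22)^2=361). Sum = 458. MSE = 229/2.

229/2


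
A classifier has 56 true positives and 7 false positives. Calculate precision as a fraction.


Precision = TP / (TP + FP) = 56 / 63 = 8/9.

8/9


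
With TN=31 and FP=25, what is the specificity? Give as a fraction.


Specificity = TN / (TN + FP) = 31 / 56 = 31/56.

31/56


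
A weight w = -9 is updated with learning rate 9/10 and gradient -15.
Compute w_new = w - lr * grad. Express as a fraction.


w_new = -9 - 9/10 * -15 = -9 - -27/2 = 9/2.

9/2


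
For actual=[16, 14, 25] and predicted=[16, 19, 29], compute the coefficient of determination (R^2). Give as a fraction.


Mean(y) = 55/3. SS_res = 41. SS_tot = 206/3. R^2 = 1 - 41/(206/3) = 83/206.

83/206


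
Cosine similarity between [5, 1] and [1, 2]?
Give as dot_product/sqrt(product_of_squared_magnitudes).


dot = 7. |a|^2 = 26, |b|^2 = 5. cos = 7/sqrt(130).

7/sqrt(130)


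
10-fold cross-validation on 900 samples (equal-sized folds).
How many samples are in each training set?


Each validation fold has 900/10 = 90 samples. Training set = 900 - 90 = 810.

810


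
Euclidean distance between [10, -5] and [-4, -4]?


d = sqrt(sum of squared differences). (10--4)^2=196, (-5--4)^2=1. Sum = 197.

sqrt(197)


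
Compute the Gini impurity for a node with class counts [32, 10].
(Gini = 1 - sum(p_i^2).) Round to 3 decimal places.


Total = 42. Proportions: 32/42, 10/42. sum(p_i^2) = 0.6372. Gini = 1 - 0.6372 = 0.3628, which rounds to 0.363.

0.363


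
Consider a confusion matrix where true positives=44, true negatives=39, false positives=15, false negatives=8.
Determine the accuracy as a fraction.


Accuracy = (TP + TN) / (TP + TN + FP + FN) = (44 + 39) / 106 = 83/106.

83/106


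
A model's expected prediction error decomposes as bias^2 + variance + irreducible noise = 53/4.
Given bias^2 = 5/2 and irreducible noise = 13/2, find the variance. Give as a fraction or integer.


Total error = bias^2 + variance + irreducible noise. So variance = 53/4 - 5/2 - 13/2 = 17/4.

17/4


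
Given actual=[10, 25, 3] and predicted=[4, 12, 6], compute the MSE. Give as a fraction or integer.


MSE = (1/3) * ((10-4)^2=36 + (25-12)^2=169 + (3-6)^2=9). Sum = 214. MSE = 214/3.

214/3


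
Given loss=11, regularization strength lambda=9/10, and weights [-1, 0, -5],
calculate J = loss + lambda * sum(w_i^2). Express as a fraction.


L2 sq norm = sum(w^2) = 26. J = 11 + 9/10 * 26 = 172/5.

172/5


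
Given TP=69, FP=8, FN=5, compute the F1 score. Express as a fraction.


Precision = 69/77 = 69/77. Recall = 69/74 = 69/74. F1 = 2*P*R/(P+R) = 138/151.

138/151


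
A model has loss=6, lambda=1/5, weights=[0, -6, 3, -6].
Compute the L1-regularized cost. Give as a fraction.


L1 norm = sum(|w|) = 15. J = 6 + 1/5 * 15 = 9.

9


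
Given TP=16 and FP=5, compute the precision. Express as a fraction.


Precision = TP / (TP + FP) = 16 / 21 = 16/21.

16/21


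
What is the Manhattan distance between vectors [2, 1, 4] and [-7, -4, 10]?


d = sum of absolute differences: |2--7|=9 + |1--4|=5 + |4-10|=6 = 20.

20


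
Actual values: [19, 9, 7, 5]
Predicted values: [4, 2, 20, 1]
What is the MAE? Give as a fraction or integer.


MAE = (1/4) * (|19-4|=15 + |9-2|=7 + |7-20|=13 + |5-1|=4). Sum = 39. MAE = 39/4.

39/4


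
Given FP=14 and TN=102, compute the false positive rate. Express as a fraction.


FPR = FP / (FP + TN) = 14 / 116 = 7/58.

7/58


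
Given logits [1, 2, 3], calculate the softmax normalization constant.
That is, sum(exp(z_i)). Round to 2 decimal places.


Denom = e^1=2.7183 + e^2=7.3891 + e^3=20.0855. Sum = 30.1929, which rounds to 30.19.

30.19


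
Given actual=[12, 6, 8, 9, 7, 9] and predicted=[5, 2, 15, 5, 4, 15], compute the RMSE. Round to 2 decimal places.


MSE = 29.1667. RMSE = sqrt(29.1667) = 5.40.

5.40


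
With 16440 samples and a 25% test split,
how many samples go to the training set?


Test set = 16440 * 25% = 4110. Training set = 16440 - 4110 = 12330.

12330


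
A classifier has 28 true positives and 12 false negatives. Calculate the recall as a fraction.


Recall = TP / (TP + FN) = 28 / 40 = 7/10.

7/10


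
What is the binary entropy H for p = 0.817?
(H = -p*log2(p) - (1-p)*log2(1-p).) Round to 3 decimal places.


H = -0.817*log2(0.817) - 0.183*log2(0.183) = 0.687.

0.687


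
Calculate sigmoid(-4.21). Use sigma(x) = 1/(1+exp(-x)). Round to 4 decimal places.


sigma(-4.21) = 1/(1+e^(4.21)) = 1/(1+67.356540) = 1/68.356540 = 0.0146.

0.0146


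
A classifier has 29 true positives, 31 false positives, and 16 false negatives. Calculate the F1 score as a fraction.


Precision = 29/60 = 29/60. Recall = 29/45 = 29/45. F1 = 2*P*R/(P+R) = 58/105.

58/105


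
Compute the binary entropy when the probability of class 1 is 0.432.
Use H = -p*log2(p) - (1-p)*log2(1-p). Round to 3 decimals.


H = -0.432*log2(0.432) - 0.568*log2(0.568) = 0.987.

0.987


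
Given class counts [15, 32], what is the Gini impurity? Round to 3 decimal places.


Total = 47. Proportions: 15/47, 32/47. sum(p_i^2) = 0.5654. Gini = 1 - 0.5654 = 0.4346, which rounds to 0.435.

0.435


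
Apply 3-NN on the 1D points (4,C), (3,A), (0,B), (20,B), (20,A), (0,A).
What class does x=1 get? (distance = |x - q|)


Distances: |4-1|=3, |3-1|=2, |0-1|=1, |20-1|=19, |20-1|=19, |0-1|=1. 3 nearest: (0,A), (0,B), (3,A). Counts: {'A': 2, 'B': 1}. Majority class: A.

A


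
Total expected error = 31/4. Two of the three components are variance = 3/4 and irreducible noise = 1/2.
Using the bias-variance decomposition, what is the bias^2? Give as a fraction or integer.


Total error = bias^2 + variance + irreducible noise. So bias^2 = 31/4 - 3/4 - 1/2 = 13/2.

13/2


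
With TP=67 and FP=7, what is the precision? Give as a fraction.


Precision = TP / (TP + FP) = 67 / 74 = 67/74.

67/74


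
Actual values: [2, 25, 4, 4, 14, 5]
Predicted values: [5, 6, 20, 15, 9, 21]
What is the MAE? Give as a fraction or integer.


MAE = (1/6) * (|2-5|=3 + |25-6|=19 + |4-20|=16 + |4-15|=11 + |14-9|=5 + |5-21|=16). Sum = 70. MAE = 35/3.

35/3


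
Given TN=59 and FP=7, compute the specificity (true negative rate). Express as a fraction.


Specificity = TN / (TN + FP) = 59 / 66 = 59/66.

59/66


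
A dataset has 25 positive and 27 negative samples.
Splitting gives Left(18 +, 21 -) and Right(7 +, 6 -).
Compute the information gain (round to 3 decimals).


H(parent) = 0.9989. H(left) = 0.9957, H(right) = 0.9957. Weighted = (39/52)*0.9957 + (13/52)*0.9957 = 0.9957. IG = 0.9989 - 0.9957 = 0.0032, which rounds to 0.003.

0.003


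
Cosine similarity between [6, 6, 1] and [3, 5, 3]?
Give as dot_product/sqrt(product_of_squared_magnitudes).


dot = 51. |a|^2 = 73, |b|^2 = 43. cos = 51/sqrt(3139).

51/sqrt(3139)


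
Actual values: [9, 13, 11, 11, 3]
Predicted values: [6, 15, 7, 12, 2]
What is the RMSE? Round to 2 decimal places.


MSE = 6.2000. RMSE = sqrt(6.2000) = 2.49.

2.49


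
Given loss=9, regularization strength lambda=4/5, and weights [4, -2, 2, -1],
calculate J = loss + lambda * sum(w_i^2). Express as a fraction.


L2 sq norm = sum(w^2) = 25. J = 9 + 4/5 * 25 = 29.

29


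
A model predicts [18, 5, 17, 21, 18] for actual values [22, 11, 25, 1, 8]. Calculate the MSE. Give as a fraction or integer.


MSE = (1/5) * ((22-18)^2=16 + (11-5)^2=36 + (25-17)^2=64 + (1-21)^2=400 + (8-18)^2=100). Sum = 616. MSE = 616/5.

616/5


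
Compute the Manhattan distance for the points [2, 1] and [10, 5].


d = sum of absolute differences: |2-10|=8 + |1-5|=4 = 12.

12


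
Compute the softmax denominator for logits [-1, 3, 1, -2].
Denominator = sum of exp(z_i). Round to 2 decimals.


Denom = e^-1=0.3679 + e^3=20.0855 + e^1=2.7183 + e^-2=0.1353. Sum = 23.3070, which rounds to 23.31.

23.31


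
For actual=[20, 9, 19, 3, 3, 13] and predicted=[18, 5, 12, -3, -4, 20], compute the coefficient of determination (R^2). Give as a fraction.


Mean(y) = 67/6. SS_res = 203. SS_tot = 1685/6. R^2 = 1 - 203/(1685/6) = 467/1685.

467/1685


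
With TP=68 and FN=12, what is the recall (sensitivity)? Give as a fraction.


Recall = TP / (TP + FN) = 68 / 80 = 17/20.

17/20


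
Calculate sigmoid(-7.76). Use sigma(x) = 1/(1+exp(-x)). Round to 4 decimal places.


sigma(-7.76) = 1/(1+e^(7.76)) = 1/(1+2344.904605) = 1/2345.904605 = 0.0004.

0.0004


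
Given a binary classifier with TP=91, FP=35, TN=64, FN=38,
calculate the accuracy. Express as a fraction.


Accuracy = (TP + TN) / (TP + TN + FP + FN) = (91 + 64) / 228 = 155/228.

155/228


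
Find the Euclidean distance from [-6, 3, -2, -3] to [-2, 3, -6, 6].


d = sqrt(sum of squared differences). (-6--2)^2=16, (3-3)^2=0, (-2--6)^2=16, (-3-6)^2=81. Sum = 113.

sqrt(113)


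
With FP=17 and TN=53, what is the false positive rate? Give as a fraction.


FPR = FP / (FP + TN) = 17 / 70 = 17/70.

17/70


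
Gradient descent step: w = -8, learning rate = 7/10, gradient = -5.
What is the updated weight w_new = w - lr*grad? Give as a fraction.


w_new = -8 - 7/10 * -5 = -8 - -7/2 = -9/2.

-9/2


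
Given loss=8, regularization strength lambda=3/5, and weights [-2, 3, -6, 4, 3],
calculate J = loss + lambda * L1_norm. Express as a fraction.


L1 norm = sum(|w|) = 18. J = 8 + 3/5 * 18 = 94/5.

94/5


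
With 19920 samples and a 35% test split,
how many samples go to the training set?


Test set = 19920 * 35% = 6972. Training set = 19920 - 6972 = 12948.

12948


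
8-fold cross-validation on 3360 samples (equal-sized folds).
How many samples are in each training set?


Each validation fold has 3360/8 = 420 samples. Training set = 3360 - 420 = 2940.

2940


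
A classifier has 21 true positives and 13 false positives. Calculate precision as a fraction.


Precision = TP / (TP + FP) = 21 / 34 = 21/34.

21/34


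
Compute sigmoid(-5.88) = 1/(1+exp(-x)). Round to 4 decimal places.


sigma(-5.88) = 1/(1+e^(5.88)) = 1/(1+357.809242) = 1/358.809242 = 0.0028.

0.0028


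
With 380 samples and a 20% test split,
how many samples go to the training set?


Test set = 380 * 20% = 76. Training set = 380 - 76 = 304.

304


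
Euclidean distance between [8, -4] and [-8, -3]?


d = sqrt(sum of squared differences). (8--8)^2=256, (-4--3)^2=1. Sum = 257.

sqrt(257)


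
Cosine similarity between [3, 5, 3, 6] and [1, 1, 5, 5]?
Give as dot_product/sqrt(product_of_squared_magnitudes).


dot = 53. |a|^2 = 79, |b|^2 = 52. cos = 53/sqrt(4108).

53/sqrt(4108)


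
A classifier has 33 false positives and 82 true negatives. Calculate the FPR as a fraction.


FPR = FP / (FP + TN) = 33 / 115 = 33/115.

33/115


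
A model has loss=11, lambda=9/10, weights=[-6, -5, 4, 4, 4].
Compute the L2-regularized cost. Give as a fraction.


L2 sq norm = sum(w^2) = 109. J = 11 + 9/10 * 109 = 1091/10.

1091/10


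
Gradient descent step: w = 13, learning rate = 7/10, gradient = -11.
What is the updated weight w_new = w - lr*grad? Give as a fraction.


w_new = 13 - 7/10 * -11 = 13 - -77/10 = 207/10.

207/10


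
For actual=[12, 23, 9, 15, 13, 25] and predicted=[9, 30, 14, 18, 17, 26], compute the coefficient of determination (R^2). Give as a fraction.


Mean(y) = 97/6. SS_res = 109. SS_tot = 1229/6. R^2 = 1 - 109/(1229/6) = 575/1229.

575/1229


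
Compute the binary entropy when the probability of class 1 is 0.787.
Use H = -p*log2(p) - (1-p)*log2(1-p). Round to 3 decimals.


H = -0.787*log2(0.787) - 0.213*log2(0.213) = 0.747.

0.747


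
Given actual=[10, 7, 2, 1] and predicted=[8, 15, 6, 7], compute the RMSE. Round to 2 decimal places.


MSE = 30.0000. RMSE = sqrt(30.0000) = 5.48.

5.48


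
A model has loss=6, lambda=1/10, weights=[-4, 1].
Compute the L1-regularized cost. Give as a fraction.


L1 norm = sum(|w|) = 5. J = 6 + 1/10 * 5 = 13/2.

13/2


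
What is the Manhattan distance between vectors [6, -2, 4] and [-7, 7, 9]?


d = sum of absolute differences: |6--7|=13 + |-2-7|=9 + |4-9|=5 = 27.

27


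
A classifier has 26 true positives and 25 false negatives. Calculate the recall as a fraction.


Recall = TP / (TP + FN) = 26 / 51 = 26/51.

26/51


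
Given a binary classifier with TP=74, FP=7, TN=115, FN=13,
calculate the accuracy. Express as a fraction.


Accuracy = (TP + TN) / (TP + TN + FP + FN) = (74 + 115) / 209 = 189/209.

189/209


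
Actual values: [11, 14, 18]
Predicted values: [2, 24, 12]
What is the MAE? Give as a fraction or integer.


MAE = (1/3) * (|11-2|=9 + |14-24|=10 + |18-12|=6). Sum = 25. MAE = 25/3.

25/3


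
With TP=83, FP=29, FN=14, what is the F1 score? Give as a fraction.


Precision = 83/112 = 83/112. Recall = 83/97 = 83/97. F1 = 2*P*R/(P+R) = 166/209.

166/209


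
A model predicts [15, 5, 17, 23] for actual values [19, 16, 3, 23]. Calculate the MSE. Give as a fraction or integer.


MSE = (1/4) * ((19-15)^2=16 + (16-5)^2=121 + (3-17)^2=196 + (23-23)^2=0). Sum = 333. MSE = 333/4.

333/4


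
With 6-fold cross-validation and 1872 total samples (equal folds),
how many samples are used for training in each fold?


Each validation fold has 1872/6 = 312 samples. Training set = 1872 - 312 = 1560.

1560


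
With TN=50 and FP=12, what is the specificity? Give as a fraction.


Specificity = TN / (TN + FP) = 50 / 62 = 25/31.

25/31


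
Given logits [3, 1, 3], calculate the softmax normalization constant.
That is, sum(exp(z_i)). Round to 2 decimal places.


Denom = e^3=20.0855 + e^1=2.7183 + e^3=20.0855. Sum = 42.8893, which rounds to 42.89.

42.89


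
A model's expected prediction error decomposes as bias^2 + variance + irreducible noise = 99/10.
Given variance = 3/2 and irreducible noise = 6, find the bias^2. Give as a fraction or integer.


Total error = bias^2 + variance + irreducible noise. So bias^2 = 99/10 - 3/2 - 6 = 12/5.

12/5


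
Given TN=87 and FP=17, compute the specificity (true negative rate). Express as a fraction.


Specificity = TN / (TN + FP) = 87 / 104 = 87/104.

87/104


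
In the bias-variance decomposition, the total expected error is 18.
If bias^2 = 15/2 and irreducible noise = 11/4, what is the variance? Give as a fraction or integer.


Total error = bias^2 + variance + irreducible noise. So variance = 18 - 15/2 - 11/4 = 31/4.

31/4


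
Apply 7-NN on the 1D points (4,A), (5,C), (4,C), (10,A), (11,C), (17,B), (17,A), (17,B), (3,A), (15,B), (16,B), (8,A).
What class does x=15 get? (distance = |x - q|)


Distances: |4-15|=11, |5-15|=10, |4-15|=11, |10-15|=5, |11-15|=4, |17-15|=2, |17-15|=2, |17-15|=2, |3-15|=12, |15-15|=0, |16-15|=1, |8-15|=7. 7 nearest: (15,B), (16,B), (17,A), (17,B), (17,B), (11,C), (10,A). Counts: {'B': 4, 'A': 2, 'C': 1}. Majority class: B.

B


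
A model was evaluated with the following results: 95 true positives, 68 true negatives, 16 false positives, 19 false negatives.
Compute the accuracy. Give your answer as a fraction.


Accuracy = (TP + TN) / (TP + TN + FP + FN) = (95 + 68) / 198 = 163/198.

163/198


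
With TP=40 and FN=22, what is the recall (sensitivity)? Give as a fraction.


Recall = TP / (TP + FN) = 40 / 62 = 20/31.

20/31


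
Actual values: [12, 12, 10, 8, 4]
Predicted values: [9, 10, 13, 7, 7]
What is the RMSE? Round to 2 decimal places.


MSE = 6.4000. RMSE = sqrt(6.4000) = 2.53.

2.53


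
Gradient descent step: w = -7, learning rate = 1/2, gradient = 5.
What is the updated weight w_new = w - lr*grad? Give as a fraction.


w_new = -7 - 1/2 * 5 = -7 - 5/2 = -19/2.

-19/2


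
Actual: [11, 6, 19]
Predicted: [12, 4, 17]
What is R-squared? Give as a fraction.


Mean(y) = 12. SS_res = 9. SS_tot = 86. R^2 = 1 - 9/(86) = 77/86.

77/86


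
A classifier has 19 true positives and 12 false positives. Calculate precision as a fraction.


Precision = TP / (TP + FP) = 19 / 31 = 19/31.

19/31


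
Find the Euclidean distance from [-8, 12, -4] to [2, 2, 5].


d = sqrt(sum of squared differences). (-8-2)^2=100, (12-2)^2=100, (-4-5)^2=81. Sum = 281.

sqrt(281)


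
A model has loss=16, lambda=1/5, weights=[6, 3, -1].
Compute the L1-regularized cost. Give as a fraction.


L1 norm = sum(|w|) = 10. J = 16 + 1/5 * 10 = 18.

18


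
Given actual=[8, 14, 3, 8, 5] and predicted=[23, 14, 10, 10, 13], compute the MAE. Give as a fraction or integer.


MAE = (1/5) * (|8-23|=15 + |14-14|=0 + |3-10|=7 + |8-10|=2 + |5-13|=8). Sum = 32. MAE = 32/5.

32/5


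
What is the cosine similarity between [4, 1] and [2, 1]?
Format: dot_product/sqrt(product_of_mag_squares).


dot = 9. |a|^2 = 17, |b|^2 = 5. cos = 9/sqrt(85).

9/sqrt(85)


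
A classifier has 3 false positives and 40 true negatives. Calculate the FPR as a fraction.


FPR = FP / (FP + TN) = 3 / 43 = 3/43.

3/43


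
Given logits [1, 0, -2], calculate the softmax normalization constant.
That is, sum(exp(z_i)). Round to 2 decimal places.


Denom = e^1=2.7183 + e^0=1.0000 + e^-2=0.1353. Sum = 3.8536, which rounds to 3.85.

3.85


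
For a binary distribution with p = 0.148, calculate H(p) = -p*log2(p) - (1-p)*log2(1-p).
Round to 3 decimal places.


H = -0.148*log2(0.148) - 0.852*log2(0.852) = 0.605.

0.605


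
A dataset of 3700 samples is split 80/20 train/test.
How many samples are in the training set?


Test set = 3700 * 20% = 740. Training set = 3700 - 740 = 2960.

2960


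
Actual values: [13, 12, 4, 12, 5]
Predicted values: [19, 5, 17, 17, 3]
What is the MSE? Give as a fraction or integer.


MSE = (1/5) * ((13-19)^2=36 + (12-5)^2=49 + (4-17)^2=169 + (12-17)^2=25 + (5-3)^2=4). Sum = 283. MSE = 283/5.

283/5


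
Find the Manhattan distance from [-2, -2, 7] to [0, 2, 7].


d = sum of absolute differences: |-2-0|=2 + |-2-2|=4 + |7-7|=0 = 6.

6


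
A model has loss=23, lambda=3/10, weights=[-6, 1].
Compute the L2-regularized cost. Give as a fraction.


L2 sq norm = sum(w^2) = 37. J = 23 + 3/10 * 37 = 341/10.

341/10


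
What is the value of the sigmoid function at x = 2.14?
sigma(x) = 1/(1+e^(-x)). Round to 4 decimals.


sigma(2.14) = 1/(1+e^(-2.14)) = 1/(1+0.117655) = 1/1.117655 = 0.8947.

0.8947


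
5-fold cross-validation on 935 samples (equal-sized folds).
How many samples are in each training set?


Each validation fold has 935/5 = 187 samples. Training set = 935 - 187 = 748.

748


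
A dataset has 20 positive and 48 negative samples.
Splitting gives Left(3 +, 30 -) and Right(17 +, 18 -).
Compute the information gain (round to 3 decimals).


H(parent) = 0.8740. H(left) = 0.4395, H(right) = 0.9994. Weighted = (33/68)*0.4395 + (35/68)*0.9994 = 0.7277. IG = 0.8740 - 0.7277 = 0.1463, which rounds to 0.146.

0.146


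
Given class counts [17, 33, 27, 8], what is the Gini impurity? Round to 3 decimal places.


Total = 85. Proportions: 17/85, 33/85, 27/85, 8/85. sum(p_i^2) = 0.3005. Gini = 1 - 0.3005 = 0.6995, which rounds to 0.700.

0.700


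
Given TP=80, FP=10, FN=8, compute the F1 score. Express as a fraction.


Precision = 80/90 = 8/9. Recall = 80/88 = 10/11. F1 = 2*P*R/(P+R) = 80/89.

80/89


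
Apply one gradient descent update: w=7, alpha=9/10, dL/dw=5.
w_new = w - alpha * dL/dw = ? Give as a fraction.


w_new = 7 - 9/10 * 5 = 7 - 9/2 = 5/2.

5/2


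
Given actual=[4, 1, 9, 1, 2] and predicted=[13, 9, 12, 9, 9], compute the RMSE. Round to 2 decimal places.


MSE = 53.4000. RMSE = sqrt(53.4000) = 7.31.

7.31


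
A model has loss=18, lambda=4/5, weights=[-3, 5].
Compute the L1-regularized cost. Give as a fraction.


L1 norm = sum(|w|) = 8. J = 18 + 4/5 * 8 = 122/5.

122/5


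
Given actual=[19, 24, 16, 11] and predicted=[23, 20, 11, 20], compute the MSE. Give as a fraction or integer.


MSE = (1/4) * ((19-23)^2=16 + (24-20)^2=16 + (16-11)^2=25 + (11-20)^2=81). Sum = 138. MSE = 69/2.

69/2


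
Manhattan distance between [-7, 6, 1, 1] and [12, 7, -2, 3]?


d = sum of absolute differences: |-7-12|=19 + |6-7|=1 + |1--2|=3 + |1-3|=2 = 25.

25


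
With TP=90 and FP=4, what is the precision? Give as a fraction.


Precision = TP / (TP + FP) = 90 / 94 = 45/47.

45/47


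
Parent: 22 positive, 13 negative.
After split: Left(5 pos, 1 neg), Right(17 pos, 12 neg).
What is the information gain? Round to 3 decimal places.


H(parent) = 0.9518. H(left) = 0.6500, H(right) = 0.9784. Weighted = (6/35)*0.6500 + (29/35)*0.9784 = 0.9221. IG = 0.9518 - 0.9221 = 0.0297, which rounds to 0.030.

0.030


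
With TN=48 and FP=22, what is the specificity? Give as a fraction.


Specificity = TN / (TN + FP) = 48 / 70 = 24/35.

24/35


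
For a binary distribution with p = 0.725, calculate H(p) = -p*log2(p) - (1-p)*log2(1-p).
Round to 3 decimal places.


H = -0.725*log2(0.725) - 0.275*log2(0.275) = 0.849.

0.849


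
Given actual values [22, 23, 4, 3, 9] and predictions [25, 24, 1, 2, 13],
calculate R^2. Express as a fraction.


Mean(y) = 61/5. SS_res = 36. SS_tot = 1874/5. R^2 = 1 - 36/(1874/5) = 847/937.

847/937


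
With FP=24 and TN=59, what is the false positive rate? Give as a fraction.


FPR = FP / (FP + TN) = 24 / 83 = 24/83.

24/83


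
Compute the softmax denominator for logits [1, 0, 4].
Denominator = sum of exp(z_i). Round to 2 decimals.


Denom = e^1=2.7183 + e^0=1.0000 + e^4=54.5982. Sum = 58.3165, which rounds to 58.32.

58.32


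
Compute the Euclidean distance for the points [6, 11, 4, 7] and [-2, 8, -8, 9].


d = sqrt(sum of squared differences). (6--2)^2=64, (11-8)^2=9, (4--8)^2=144, (7-9)^2=4. Sum = 221.

sqrt(221)


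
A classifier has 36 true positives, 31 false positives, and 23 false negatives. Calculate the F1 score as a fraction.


Precision = 36/67 = 36/67. Recall = 36/59 = 36/59. F1 = 2*P*R/(P+R) = 4/7.

4/7


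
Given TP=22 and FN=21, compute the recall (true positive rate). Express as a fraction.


Recall = TP / (TP + FN) = 22 / 43 = 22/43.

22/43


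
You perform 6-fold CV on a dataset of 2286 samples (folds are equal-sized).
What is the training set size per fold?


Each validation fold has 2286/6 = 381 samples. Training set = 2286 - 381 = 1905.

1905


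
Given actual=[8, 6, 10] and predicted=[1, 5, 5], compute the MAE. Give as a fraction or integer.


MAE = (1/3) * (|8-1|=7 + |6-5|=1 + |10-5|=5). Sum = 13. MAE = 13/3.

13/3


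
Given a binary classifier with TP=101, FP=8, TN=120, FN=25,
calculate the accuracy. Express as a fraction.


Accuracy = (TP + TN) / (TP + TN + FP + FN) = (101 + 120) / 254 = 221/254.

221/254


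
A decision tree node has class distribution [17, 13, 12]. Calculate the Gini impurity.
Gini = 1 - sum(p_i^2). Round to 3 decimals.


Total = 42. Proportions: 17/42, 13/42, 12/42. sum(p_i^2) = 0.3413. Gini = 1 - 0.3413 = 0.6587, which rounds to 0.659.

0.659
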